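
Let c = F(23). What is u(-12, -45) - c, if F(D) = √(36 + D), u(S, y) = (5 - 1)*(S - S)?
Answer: -√59 ≈ -7.6811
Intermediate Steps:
u(S, y) = 0 (u(S, y) = 4*0 = 0)
c = √59 (c = √(36 + 23) = √59 ≈ 7.6811)
u(-12, -45) - c = 0 - √59 = -√59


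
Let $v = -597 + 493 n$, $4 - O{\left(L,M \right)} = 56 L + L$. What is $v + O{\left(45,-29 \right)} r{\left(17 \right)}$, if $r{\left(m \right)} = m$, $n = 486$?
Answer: $195464$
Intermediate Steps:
$O{\left(L,M \right)} = 4 - 57 L$ ($O{\left(L,M \right)} = 4 - \left(56 L + L\right) = 4 - 57 L$)
$v = 239001$ ($v = -597 + 493 \cdot 486 = -597 + 239598 = 239001$)
$v + O{\left(45,-29 \right)} r{\left(17 \right)} = 239001 + \left(4 - 2565\right) 17 = 239001 - 43537 = 195464$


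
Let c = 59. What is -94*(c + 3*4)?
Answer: -6674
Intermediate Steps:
-94*(c + 3*4) = -94*(59 + 3*4) = -94*(59 + 12) = -94*71 = -6674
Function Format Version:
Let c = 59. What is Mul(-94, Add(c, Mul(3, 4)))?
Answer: -6674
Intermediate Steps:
Mul(-94, Add(c, Mul(3, 4))) = Mul(-94, Add(59, Mul(3, 4))) = Mul(-94, Add(59, 12)) = Mul(-94, 71) = -6674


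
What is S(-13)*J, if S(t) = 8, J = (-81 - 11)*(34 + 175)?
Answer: -153824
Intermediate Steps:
J = -19228 (J = -92*209 = -19228)
S(-13)*J = 8*(-19228) = -153824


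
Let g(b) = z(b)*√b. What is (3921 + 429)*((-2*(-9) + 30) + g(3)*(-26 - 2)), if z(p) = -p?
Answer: 208800 + 365400*√3 ≈ 8.4169e+5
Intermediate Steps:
g(b) = -b^(3/2) (g(b) = (-b)*√b = -b^(3/2))
(3921 + 429)*((-2*(-9) + 30) + g(3)*(-26 - 2)) = (3921 + 429)*((-2*(-9) + 30) + (-3^(3/2))*(-26 - 2)) = 4350*((18 + 30) - 3*√3*(-28)) = 4350*(48 - 3*√3*(-28)) = 4350*(48 + 84*√3) = 208800 + 365400*√3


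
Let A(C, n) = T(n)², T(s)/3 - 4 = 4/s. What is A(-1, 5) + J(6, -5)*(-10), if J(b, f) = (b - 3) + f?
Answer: 5684/25 ≈ 227.36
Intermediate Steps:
T(s) = 12 + 12/s (T(s) = 12 + 3*(4/s) = 12 + 12/s)
J(b, f) = -3 + b + f (J(b, f) = (-3 + b) + f = -3 + b + f)
A(C, n) = (12 + 12/n)²
A(-1, 5) + J(6, -5)*(-10) = 144*(1 + 5)²/5² + (-3 + 6 - 5)*(-10) = 144*(1/25)*6² - 2*(-10) = 144*(1/25)*36 + 20 = 5184/25 + 20 = 5684/25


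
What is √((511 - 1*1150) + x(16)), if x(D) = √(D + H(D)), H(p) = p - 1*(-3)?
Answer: √(-639 + √35) ≈ 25.161*I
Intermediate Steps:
H(p) = 3 + p (H(p) = p + 3 = 3 + p)
x(D) = √(3 + 2*D) (x(D) = √(D + (3 + D)) = √(3 + 2*D))
√((511 - 1*1150) + x(16)) = √((511 - 1*1150) + √(3 + 2*16)) = √((511 - 1150) + √(3 + 32)) = √(-639 + √35)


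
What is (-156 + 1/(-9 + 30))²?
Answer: 10725625/441 ≈ 24321.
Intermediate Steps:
(-156 + 1/(-9 + 30))² = (-156 + 1/21)² = (-3275/21)² = 10725625/441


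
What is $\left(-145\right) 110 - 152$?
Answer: $-16102$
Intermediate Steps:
$\left(-145\right) 110 - 152 = -15950 - 152 = -16102$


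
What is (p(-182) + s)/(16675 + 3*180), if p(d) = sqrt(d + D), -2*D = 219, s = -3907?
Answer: -3907/17215 + I*sqrt(1166)/34430 ≈ -0.22695 + 0.00099177*I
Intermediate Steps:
D = -219/2 (D = -1/2*219 = -219/2 ≈ -109.50)
p(d) = sqrt(-219/2 + d) (p(d) = sqrt(d - 219/2) = sqrt(-219/2 + d))
(p(-182) + s)/(16675 + 3*180) = (sqrt(-438 + 4*(-182))/2 - 3907)/(16675 + 3*180) = (sqrt(-438 - 728)/2 - 3907)/(16675 + 540) = (sqrt(-1166)/2 - 3907)/17215 = ((I*sqrt(1166))/2 - 3907)*(1/17215) = (I*sqrt(1166)/2 - 3907)*(1/17215) = (-3907 + I*sqrt(1166)/2)*(1/17215) = -3907/17215 + I*sqrt(1166)/34430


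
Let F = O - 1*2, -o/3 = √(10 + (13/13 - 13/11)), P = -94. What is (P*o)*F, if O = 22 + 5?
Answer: 42300*√33/11 ≈ 22090.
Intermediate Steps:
O = 27
o = -18*√33/11 (o = -3*√(10 + (13/13 - 13/11)) = -3*√(10 + (13*(1/13) - 13*1/11)) = -3*√(10 + (1 - 13/11)) = -3*√(10 - 2/11) = -18*√33/11 ≈ -9.4002)
F = 25 (F = 27 - 1*2 = 27 - 2 = 25)
(P*o)*F = -(-1692)*√33/11*25 = (1692*√33/11)*25 = 42300*√33/11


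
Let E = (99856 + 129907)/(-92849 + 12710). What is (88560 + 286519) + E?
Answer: 30058226218/80139 ≈ 3.7508e+5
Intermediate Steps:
E = -229763/80139 (E = 229763/(-80139) = 229763*(-1/80139) = -229763/80139 ≈ -2.8671)
(88560 + 286519) + E = (88560 + 286519) - 229763/80139 = 375079 - 229763/80139 = 30058226218/80139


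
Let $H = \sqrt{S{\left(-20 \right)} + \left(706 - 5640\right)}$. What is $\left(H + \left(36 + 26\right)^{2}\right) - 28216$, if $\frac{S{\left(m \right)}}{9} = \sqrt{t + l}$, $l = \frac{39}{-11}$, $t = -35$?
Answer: $-24372 + \frac{\sqrt{-597014 + 198 i \sqrt{1166}}}{11} \approx -24372.0 + 70.244 i$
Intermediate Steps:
$l = - \frac{39}{11}$ ($l = 39 \left(- \frac{1}{11}\right) = - \frac{39}{11} \approx -3.5455$)
$S{\left(m \right)} = \frac{18 i \sqrt{1166}}{11}$ ($S{\left(m \right)} = 9 \sqrt{-35 - \frac{39}{11}} = 9 \sqrt{- \frac{424}{11}} = 9 \frac{2 i \sqrt{1166}}{11} = \frac{18 i \sqrt{1166}}{11}$)
$H = \sqrt{-4934 + \frac{18 i \sqrt{1166}}{11}}$ ($H = \sqrt{\frac{18 i \sqrt{1166}}{11} + \left(706 - 5640\right)} = \sqrt{\frac{18 i \sqrt{1166}}{11} - 4934} = \sqrt{-4934 + \frac{18 i \sqrt{1166}}{11}} \approx 0.3977 + 70.244 i$)
$\left(H + \left(36 + 26\right)^{2}\right) - 28216 = \left(\frac{\sqrt{-597014 + 198 i \sqrt{1166}}}{11} + \left(36 + 26\right)^{2}\right) - 28216 = \left(\frac{\sqrt{-597014 + 198 i \sqrt{1166}}}{11} + 62^{2}\right) - 28216 = \left(\frac{\sqrt{-597014 + 198 i \sqrt{1166}}}{11} + 3844\right) - 28216 = \left(3844 + \frac{\sqrt{-597014 + 198 i \sqrt{1166}}}{11}\right) - 28216 = -24372 + \frac{\sqrt{-597014 + 198 i \sqrt{1166}}}{11}$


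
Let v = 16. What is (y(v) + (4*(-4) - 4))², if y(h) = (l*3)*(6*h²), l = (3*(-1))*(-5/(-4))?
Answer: 299290000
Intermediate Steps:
l = -15/4 (l = -(-15)*(-1)/4 = -3*5/4 = -15/4 ≈ -3.7500)
y(h) = -135*h²/2 (y(h) = (-15/4*3)*(6*h²) = -135*h²/2)
(y(v) + (4*(-4) - 4))² = (-135/2*16² + (4*(-4) - 4))² = (-135/2*256 + (-16 - 4))² = (-17280 - 20)² = (-17300)² = 299290000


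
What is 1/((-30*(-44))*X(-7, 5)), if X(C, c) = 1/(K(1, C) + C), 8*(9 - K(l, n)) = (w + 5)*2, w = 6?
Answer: -1/1760 ≈ -0.00056818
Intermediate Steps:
K(l, n) = 25/4 (K(l, n) = 9 - (6 + 5)*2/8 = 9 - 11*2/8 = 9 - ⅛*22 = 9 - 11/4 = 25/4)
X(C, c) = 1/(25/4 + C)
1/((-30*(-44))*X(-7, 5)) = 1/((-30*(-44))*(4/(25 + 4*(-7)))) = 1/(1320*(4/(25 - 28))) = 1/(1320*(4/(-3))) = 1/(1320*(4*(-⅓))) = 1/(1320*(-4/3)) = 1/(-1760) = -1/1760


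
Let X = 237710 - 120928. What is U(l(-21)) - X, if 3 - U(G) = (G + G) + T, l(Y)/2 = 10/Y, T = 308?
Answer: -2458787/21 ≈ -1.1709e+5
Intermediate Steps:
l(Y) = 20/Y (l(Y) = 2*(10/Y) = 20/Y)
U(G) = -305 - 2*G (U(G) = 3 - ((G + G) + 308) = 3 - (2*G + 308) = 3 - (308 + 2*G) = 3 + (-308 - 2*G) = -305 - 2*G)
X = 116782
U(l(-21)) - X = (-305 - 40/(-21)) - 1*116782 = (-305 - 40*(-1)/21) - 116782 = (-305 - 2*(-20/21)) - 116782 = (-305 + 40/21) - 116782 = -6365/21 - 116782 = -2458787/21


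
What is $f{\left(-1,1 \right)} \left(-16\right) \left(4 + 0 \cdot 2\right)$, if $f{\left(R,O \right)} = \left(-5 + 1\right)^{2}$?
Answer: $-1024$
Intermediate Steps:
$f{\left(R,O \right)} = 16$ ($f{\left(R,O \right)} = \left(-4\right)^{2} = 16$)
$f{\left(-1,1 \right)} \left(-16\right) \left(4 + 0 \cdot 2\right) = 16 \left(-16\right) \left(4 + 0 \cdot 2\right) = - 256 \left(4 + 0\right) = \left(-256\right) 4 = -1024$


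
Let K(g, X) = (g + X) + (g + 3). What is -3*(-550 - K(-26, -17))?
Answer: 1452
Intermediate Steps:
K(g, X) = 3 + X + 2*g (K(g, X) = (X + g) + (3 + g) = 3 + X + 2*g)
-3*(-550 - K(-26, -17)) = -3*(-550 - (3 - 17 + 2*(-26))) = -3*(-550 - (3 - 17 - 52)) = -3*(-550 - 1*(-66)) = -3*(-550 + 66) = -3*(-484) = 1452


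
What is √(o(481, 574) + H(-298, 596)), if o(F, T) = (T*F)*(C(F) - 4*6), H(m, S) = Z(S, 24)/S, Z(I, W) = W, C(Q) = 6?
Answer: I*√110332131198/149 ≈ 2229.3*I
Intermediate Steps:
H(m, S) = 24/S
o(F, T) = -18*F*T (o(F, T) = (T*F)*(6 - 4*6) = (F*T)*(6 - 24) = (F*T)*(-18) = -18*F*T)
√(o(481, 574) + H(-298, 596)) = √(-18*481*574 + 24/596) = √(-4969692 + 24*(1/596)) = √(-4969692 + 6/149) = √(-740484102/149) = I*√110332131198/149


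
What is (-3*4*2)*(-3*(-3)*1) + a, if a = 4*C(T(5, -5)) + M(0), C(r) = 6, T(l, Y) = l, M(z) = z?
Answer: -192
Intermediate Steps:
a = 24 (a = 4*6 + 0 = 24 + 0 = 24)
(-3*4*2)*(-3*(-3)*1) + a = (-3*4*2)*(-3*(-3)*1) + 24 = (-12*2)*(9*1) + 24 = -24*9 + 24 = -216 + 24 = -192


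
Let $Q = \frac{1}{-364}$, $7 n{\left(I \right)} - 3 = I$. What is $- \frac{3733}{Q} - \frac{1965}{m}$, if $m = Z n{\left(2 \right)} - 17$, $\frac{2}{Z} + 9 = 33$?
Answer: $\frac{1933754536}{1423} \approx 1.3589 \cdot 10^{6}$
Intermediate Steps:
$Z = \frac{1}{12}$ ($Z = \frac{2}{-9 + 33} = \frac{2}{24} = 2 \cdot \frac{1}{24} = \frac{1}{12} \approx 0.083333$)
$n{\left(I \right)} = \frac{3}{7} + \frac{I}{7}$
$m = - \frac{1423}{84}$ ($m = \frac{\frac{3}{7} + \frac{1}{7} \cdot 2}{12} - 17 = \frac{\frac{3}{7} + \frac{2}{7}}{12} - 17 = \frac{1}{12} \cdot \frac{5}{7} - 17 = \frac{5}{84} - 17 = - \frac{1423}{84} \approx -16.94$)
$Q = - \frac{1}{364} \approx -0.0027473$
$- \frac{3733}{Q} - \frac{1965}{m} = - \frac{3733}{- \frac{1}{364}} - \frac{1965}{- \frac{1423}{84}} = \left(-3733\right) \left(-364\right) - - \frac{165060}{1423} = 1358812 + \frac{165060}{1423} = \frac{1933754536}{1423}$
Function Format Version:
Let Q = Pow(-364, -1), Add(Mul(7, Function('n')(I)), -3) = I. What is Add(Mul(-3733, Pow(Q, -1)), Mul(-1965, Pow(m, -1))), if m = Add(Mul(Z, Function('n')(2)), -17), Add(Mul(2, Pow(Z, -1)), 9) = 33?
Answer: Rational(1933754536, 1423) ≈ 1.3589e+6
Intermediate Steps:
Z = Rational(1, 12) (Z = Mul(2, Pow(Add(-9, 33), -1)) = Mul(2, Pow(24, -1)) = Mul(2, Rational(1, 24)) = Rational(1, 12) ≈ 0.083333)
Function('n')(I) = Add(Rational(3, 7), Mul(Rational(1, 7), I))
m = Rational(-1423, 84) (m = Add(Mul(Rational(1, 12), Add(Rational(3, 7), Mul(Rational(1, 7), 2))), -17) = Add(Mul(Rational(1, 12), Add(Rational(3, 7), Rational(2, 7))), -17) = Add(Mul(Rational(1, 12), Rational(5, 7)), -17) = Add(Rational(5, 84), -17) = Rational(-1423, 84) ≈ -16.940)
Q = Rational(-1, 364) ≈ -0.0027473
Add(Mul(-3733, Pow(Q, -1)), Mul(-1965, Pow(m, -1))) = Add(Mul(-3733, Pow(Rational(-1, 364), -1)), Mul(-1965, Pow(Rational(-1423, 84), -1))) = Add(Mul(-3733, -364), Mul(-1965, Rational(-84, 1423))) = Add(1358812, Rational(165060, 1423)) = Rational(1933754536, 1423)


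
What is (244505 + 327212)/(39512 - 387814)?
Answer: -571717/348302 ≈ -1.6414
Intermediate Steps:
(244505 + 327212)/(39512 - 387814) = 571717/(-348302) = 571717*(-1/348302) = -571717/348302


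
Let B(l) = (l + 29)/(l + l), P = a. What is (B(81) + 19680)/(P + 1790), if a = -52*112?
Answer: -1594135/326754 ≈ -4.8787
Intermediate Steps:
a = -5824
P = -5824
B(l) = (29 + l)/(2*l) (B(l) = (29 + l)/((2*l)) = (29 + l)*(1/(2*l)) = (29 + l)/(2*l))
(B(81) + 19680)/(P + 1790) = ((½)*(29 + 81)/81 + 19680)/(-5824 + 1790) = ((½)*(1/81)*110 + 19680)/(-4034) = (55/81 + 19680)*(-1/4034) = (1594135/81)*(-1/4034) = -1594135/326754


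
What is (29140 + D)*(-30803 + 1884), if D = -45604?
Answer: 476122416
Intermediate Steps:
(29140 + D)*(-30803 + 1884) = (29140 - 45604)*(-30803 + 1884) = -16464*(-28919) = 476122416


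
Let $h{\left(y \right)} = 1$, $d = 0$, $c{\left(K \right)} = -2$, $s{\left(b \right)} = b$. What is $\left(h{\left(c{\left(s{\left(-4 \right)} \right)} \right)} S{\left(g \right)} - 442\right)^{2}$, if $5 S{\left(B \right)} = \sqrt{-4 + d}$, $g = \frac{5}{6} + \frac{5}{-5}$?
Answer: $\frac{4884096}{25} - \frac{1768 i}{5} \approx 1.9536 \cdot 10^{5} - 353.6 i$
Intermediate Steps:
$g = - \frac{1}{6}$ ($g = 5 \cdot \frac{1}{6} + 5 \left(- \frac{1}{5}\right) = \frac{5}{6} - 1 = - \frac{1}{6} \approx -0.16667$)
$S{\left(B \right)} = \frac{2 i}{5}$ ($S{\left(B \right)} = \frac{\sqrt{-4 + 0}}{5} = \frac{\sqrt{-4}}{5} = \frac{2 i}{5}$)
$\left(h{\left(c{\left(s{\left(-4 \right)} \right)} \right)} S{\left(g \right)} - 442\right)^{2} = \left(1 \frac{2 i}{5} - 442\right)^{2} = \left(\frac{2 i}{5} - 442\right)^{2} = \left(-442 + \frac{2 i}{5}\right)^{2}$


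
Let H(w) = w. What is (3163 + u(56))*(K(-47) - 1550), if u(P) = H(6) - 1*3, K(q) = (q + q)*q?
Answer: 9080088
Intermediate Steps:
K(q) = 2*q**2 (K(q) = (2*q)*q = 2*q**2)
u(P) = 3 (u(P) = 6 - 1*3 = 6 - 3 = 3)
(3163 + u(56))*(K(-47) - 1550) = (3163 + 3)*(2*(-47)**2 - 1550) = 3166*(2*2209 - 1550) = 3166*(4418 - 1550) = 3166*2868 = 9080088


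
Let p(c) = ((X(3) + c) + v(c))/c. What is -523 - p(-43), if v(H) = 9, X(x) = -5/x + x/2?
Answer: -135139/258 ≈ -523.79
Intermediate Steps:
X(x) = x/2 - 5/x (X(x) = -5/x + x*(1/2) = -5/x + x/2 = x/2 - 5/x)
p(c) = (53/6 + c)/c (p(c) = ((((1/2)*3 - 5/3) + c) + 9)/c = (((3/2 - 5*1/3) + c) + 9)/c = (((3/2 - 5/3) + c) + 9)/c = ((-1/6 + c) + 9)/c = (53/6 + c)/c)
-523 - p(-43) = -523 - (53/6 - 43)/(-43) = -523 - (-1)*(-205)/(43*6) = -523 - 1*205/258 = -523 - 205/258 = -135139/258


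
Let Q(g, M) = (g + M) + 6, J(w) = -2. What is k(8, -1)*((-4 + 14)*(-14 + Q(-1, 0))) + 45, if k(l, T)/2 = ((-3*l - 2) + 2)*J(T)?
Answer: -8595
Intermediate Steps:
Q(g, M) = 6 + M + g (Q(g, M) = (M + g) + 6 = 6 + M + g)
k(l, T) = 12*l (k(l, T) = 2*(((-3*l - 2) + 2)*(-2)) = 2*(((-2 - 3*l) + 2)*(-2)) = 2*(-3*l*(-2)) = 2*(6*l) = 12*l)
k(8, -1)*((-4 + 14)*(-14 + Q(-1, 0))) + 45 = (12*8)*((-4 + 14)*(-14 + (6 + 0 - 1))) + 45 = 96*(10*(-14 + 5)) + 45 = 96*(10*(-9)) + 45 = 96*(-90) + 45 = -8640 + 45 = -8595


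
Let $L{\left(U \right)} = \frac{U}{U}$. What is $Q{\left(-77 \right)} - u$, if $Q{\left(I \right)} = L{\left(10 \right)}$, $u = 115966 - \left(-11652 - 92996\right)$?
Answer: $-220613$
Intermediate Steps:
$u = 220614$ ($u = 115966 - \left(-11652 - 92996\right) = 115966 - -104648 = 115966 + 104648 = 220614$)
$L{\left(U \right)} = 1$
$Q{\left(I \right)} = 1$
$Q{\left(-77 \right)} - u = 1 - 220614 = -220613$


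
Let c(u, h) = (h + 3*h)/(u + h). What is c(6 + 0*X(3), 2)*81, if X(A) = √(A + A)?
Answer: 81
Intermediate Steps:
X(A) = √2*√A (X(A) = √(2*A) = √2*√A)
c(u, h) = 4*h/(h + u) (c(u, h) = (4*h)/(h + u) = 4*h/(h + u))
c(6 + 0*X(3), 2)*81 = (4*2/(2 + (6 + 0*(√2*√3))))*81 = (4*2/(2 + (6 + 0*√6)))*81 = (4*2/(2 + (6 + 0)))*81 = (4*2/(2 + 6))*81 = (4*2/8)*81 = (4*2*(⅛))*81 = 1*81 = 81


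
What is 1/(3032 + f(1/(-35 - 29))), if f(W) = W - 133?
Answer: 64/185535 ≈ 0.00034495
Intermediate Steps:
f(W) = -133 + W
1/(3032 + f(1/(-35 - 29))) = 1/(3032 + (-133 + 1/(-35 - 29))) = 1/(3032 + (-133 + 1/(-64))) = 1/(3032 + (-133 - 1/64)) = 1/(3032 - 8513/64) = 1/(185535/64) = 64/185535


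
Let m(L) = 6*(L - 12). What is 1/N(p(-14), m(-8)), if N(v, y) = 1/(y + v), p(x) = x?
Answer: -134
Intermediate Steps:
m(L) = -72 + 6*L (m(L) = 6*(-12 + L) = -72 + 6*L)
N(v, y) = 1/(v + y)
1/N(p(-14), m(-8)) = 1/(1/(-14 + (-72 + 6*(-8)))) = 1/(1/(-14 + (-72 - 48))) = 1/(1/(-14 - 120)) = 1/(1/(-134)) = 1/(-1/134) = -134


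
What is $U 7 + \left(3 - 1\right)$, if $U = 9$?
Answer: $65$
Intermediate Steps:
$U 7 + \left(3 - 1\right) = 9 \cdot 7 + \left(3 - 1\right) = 63 + 2 = 65$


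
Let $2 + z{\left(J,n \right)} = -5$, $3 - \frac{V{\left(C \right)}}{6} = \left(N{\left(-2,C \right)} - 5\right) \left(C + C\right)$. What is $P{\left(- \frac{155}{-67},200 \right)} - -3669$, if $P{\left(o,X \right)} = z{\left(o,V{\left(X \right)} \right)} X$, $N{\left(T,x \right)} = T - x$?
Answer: $2269$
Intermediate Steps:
$V{\left(C \right)} = 18 - 12 C \left(-7 - C\right)$ ($V{\left(C \right)} = 18 - 6 \left(\left(-2 - C\right) - 5\right) \left(C + C\right) = 18 - 6 \left(-7 - C\right) 2 C = 18 - 6 \cdot 2 C \left(-7 - C\right) = 18 - 12 C \left(-7 - C\right)$)
$z{\left(J,n \right)} = -7$ ($z{\left(J,n \right)} = -2 - 5 = -7$)
$P{\left(o,X \right)} = - 7 X$
$P{\left(- \frac{155}{-67},200 \right)} - -3669 = \left(-7\right) 200 - -3669 = -1400 + 3669 = 2269$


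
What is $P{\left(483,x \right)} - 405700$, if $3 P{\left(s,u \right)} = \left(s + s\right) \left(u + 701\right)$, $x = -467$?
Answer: $-330352$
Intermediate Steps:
$P{\left(s,u \right)} = \frac{2 s \left(701 + u\right)}{3}$ ($P{\left(s,u \right)} = \frac{\left(s + s\right) \left(u + 701\right)}{3} = \frac{2 s \left(701 + u\right)}{3}$)
$P{\left(483,x \right)} - 405700 = \frac{2}{3} \cdot 483 \left(701 - 467\right) - 405700 = \frac{2}{3} \cdot 483 \cdot 234 - 405700 = 75348 - 405700 = -330352$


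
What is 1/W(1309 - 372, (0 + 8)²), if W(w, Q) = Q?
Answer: 1/64 ≈ 0.015625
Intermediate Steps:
1/W(1309 - 372, (0 + 8)²) = 1/((0 + 8)²) = 1/(8²) = 1/64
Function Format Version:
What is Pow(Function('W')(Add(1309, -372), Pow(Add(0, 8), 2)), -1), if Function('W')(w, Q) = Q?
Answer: Rational(1, 64) ≈ 0.015625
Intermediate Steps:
Pow(Function('W')(Add(1309, -372), Pow(Add(0, 8), 2)), -1) = Pow(Pow(Add(0, 8), 2), -1) = Pow(Pow(8, 2), -1) = Pow(64, -1) = Rational(1, 64)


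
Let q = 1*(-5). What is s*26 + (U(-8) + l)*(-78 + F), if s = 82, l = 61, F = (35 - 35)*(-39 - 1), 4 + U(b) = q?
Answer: -1924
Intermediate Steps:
q = -5
U(b) = -9 (U(b) = -4 - 5 = -9)
F = 0 (F = 0*(-40) = 0)
s*26 + (U(-8) + l)*(-78 + F) = 82*26 + (-9 + 61)*(-78 + 0) = 2132 + 52*(-78) = 2132 - 4056 = -1924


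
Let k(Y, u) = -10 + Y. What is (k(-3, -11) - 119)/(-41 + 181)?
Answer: -33/35 ≈ -0.94286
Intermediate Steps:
(k(-3, -11) - 119)/(-41 + 181) = ((-10 - 3) - 119)/(-41 + 181) = (-13 - 119)/140 = -132*1/140 = -33/35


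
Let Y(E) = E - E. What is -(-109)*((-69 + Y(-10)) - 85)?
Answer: -16786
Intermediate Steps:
Y(E) = 0
-(-109)*((-69 + Y(-10)) - 85) = -(-109)*((-69 + 0) - 85) = -(-109)*(-69 - 85) = -(-109)*(-154) = -109*154 = -16786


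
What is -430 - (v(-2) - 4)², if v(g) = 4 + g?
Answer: -434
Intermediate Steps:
-430 - (v(-2) - 4)² = -430 - ((4 - 2) - 4)² = -430 - (2 - 4)² = -430 - 1*(-2)² = -430 - 1*4 = -430 - 4 = -434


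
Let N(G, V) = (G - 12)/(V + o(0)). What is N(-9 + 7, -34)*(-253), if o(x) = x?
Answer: -1771/17 ≈ -104.18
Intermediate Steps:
N(G, V) = (-12 + G)/V (N(G, V) = (G - 12)/(V + 0) = (-12 + G)/V)
N(-9 + 7, -34)*(-253) = ((-12 + (-9 + 7))/(-34))*(-253) = -(-12 - 2)/34*(-253) = -1/34*(-14)*(-253) = (7/17)*(-253) = -1771/17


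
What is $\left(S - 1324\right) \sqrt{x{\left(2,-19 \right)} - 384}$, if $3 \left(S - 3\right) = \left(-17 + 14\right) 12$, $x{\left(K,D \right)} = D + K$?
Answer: $- 1333 i \sqrt{401} \approx - 26693.0 i$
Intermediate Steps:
$S = -9$ ($S = 3 + \frac{\left(-17 + 14\right) 12}{3} = 3 + \frac{\left(-3\right) 12}{3} = 3 + \frac{1}{3} \left(-36\right) = 3 - 12 = -9$)
$\left(S - 1324\right) \sqrt{x{\left(2,-19 \right)} - 384} = \left(-9 - 1324\right) \sqrt{\left(-19 + 2\right) - 384} = - 1333 \sqrt{-17 - 384} = - 1333 \sqrt{-401} = - 1333 i \sqrt{401}$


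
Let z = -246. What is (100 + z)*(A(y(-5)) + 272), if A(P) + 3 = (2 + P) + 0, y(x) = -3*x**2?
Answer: -28616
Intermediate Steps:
A(P) = -1 + P (A(P) = -3 + ((2 + P) + 0) = -3 + (2 + P) = -1 + P)
(100 + z)*(A(y(-5)) + 272) = (100 - 246)*((-1 - 3*(-5)**2) + 272) = -146*((-1 - 3*25) + 272) = -146*((-1 - 75) + 272) = -146*(-76 + 272) = -146*196 = -28616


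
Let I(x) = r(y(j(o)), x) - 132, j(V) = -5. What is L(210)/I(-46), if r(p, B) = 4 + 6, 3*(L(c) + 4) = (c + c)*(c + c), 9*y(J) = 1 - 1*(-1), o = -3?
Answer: -29398/61 ≈ -481.93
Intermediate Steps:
y(J) = 2/9 (y(J) = (1 - 1*(-1))/9 = (1 + 1)/9 = (⅑)*2 = 2/9)
L(c) = -4 + 4*c²/3 (L(c) = -4 + ((c + c)*(c + c))/3 = -4 + ((2*c)*(2*c))/3 = -4 + (4*c²)/3 = -4 + 4*c²/3)
r(p, B) = 10
I(x) = -122 (I(x) = 10 - 132 = -122)
L(210)/I(-46) = (-4 + (4/3)*210²)/(-122) = (-4 + (4/3)*44100)*(-1/122) = (-4 + 58800)*(-1/122) = 58796*(-1/122) = -29398/61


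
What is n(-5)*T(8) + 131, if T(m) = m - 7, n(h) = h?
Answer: 126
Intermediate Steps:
T(m) = -7 + m
n(-5)*T(8) + 131 = -5*(-7 + 8) + 131 = -5*1 + 131 = -5 + 131 = 126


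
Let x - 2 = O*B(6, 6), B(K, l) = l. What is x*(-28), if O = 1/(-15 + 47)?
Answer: -245/4 ≈ -61.250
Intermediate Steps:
O = 1/32 ≈ 0.031250
x = 35/16 (x = 2 + (1/32)*6 = 2 + 3/16 = 35/16 ≈ 2.1875)
x*(-28) = (35/16)*(-28) = -245/4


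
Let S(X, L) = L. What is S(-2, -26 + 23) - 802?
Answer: -805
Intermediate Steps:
S(-2, -26 + 23) - 802 = (-26 + 23) - 802 = -3 - 802 = -805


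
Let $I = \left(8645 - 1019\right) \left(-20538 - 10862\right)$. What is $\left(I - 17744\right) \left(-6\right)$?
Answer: $1436844864$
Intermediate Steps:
$I = -239456400$ ($I = 7626 \left(-31400\right) = -239456400$)
$\left(I - 17744\right) \left(-6\right) = \left(-239456400 - 17744\right) \left(-6\right) = \left(-239474144\right) \left(-6\right) = 1436844864$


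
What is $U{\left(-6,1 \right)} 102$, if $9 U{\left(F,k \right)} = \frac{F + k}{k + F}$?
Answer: $\frac{34}{3} \approx 11.333$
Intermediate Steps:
$U{\left(F,k \right)} = \frac{1}{9}$ ($U{\left(F,k \right)} = \frac{\left(F + k\right) \frac{1}{k + F}}{9} = \frac{\left(F + k\right) \frac{1}{F + k}}{9} = \frac{1}{9} \cdot 1 = \frac{1}{9}$)
$U{\left(-6,1 \right)} 102 = \frac{1}{9} \cdot 102 = \frac{34}{3}$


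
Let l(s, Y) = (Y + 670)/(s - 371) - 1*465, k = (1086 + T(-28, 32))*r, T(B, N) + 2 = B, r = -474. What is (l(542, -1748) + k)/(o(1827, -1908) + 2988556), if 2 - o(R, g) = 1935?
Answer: -85673617/510712533 ≈ -0.16775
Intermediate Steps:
T(B, N) = -2 + B
o(R, g) = -1933 (o(R, g) = 2 - 1*1935 = 2 - 1935 = -1933)
k = -500544 (k = (1086 + (-2 - 28))*(-474) = (1086 - 30)*(-474) = 1056*(-474) = -500544)
l(s, Y) = -465 + (670 + Y)/(-371 + s) (l(s, Y) = (670 + Y)/(-371 + s) - 465 = -465 + (670 + Y)/(-371 + s))
(l(542, -1748) + k)/(o(1827, -1908) + 2988556) = ((173185 - 1748 - 465*542)/(-371 + 542) - 500544)/(-1933 + 2988556) = ((173185 - 1748 - 252030)/171 - 500544)/2986623 = ((1/171)*(-80593) - 500544)*(1/2986623) = (-80593/171 - 500544)*(1/2986623) = -85673617/171*1/2986623 = -85673617/510712533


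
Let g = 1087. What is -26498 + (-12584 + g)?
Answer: -37995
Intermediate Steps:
-26498 + (-12584 + g) = -26498 + (-12584 + 1087) = -26498 - 11497 = -37995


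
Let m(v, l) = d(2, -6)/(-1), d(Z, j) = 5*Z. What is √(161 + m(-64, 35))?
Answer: √151 ≈ 12.288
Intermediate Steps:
m(v, l) = -10 (m(v, l) = (5*2)/(-1) = 10*(-1) = -10)
√(161 + m(-64, 35)) = √(161 - 10) = √151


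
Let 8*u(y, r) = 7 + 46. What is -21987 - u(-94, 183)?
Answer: -175949/8 ≈ -21994.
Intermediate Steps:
u(y, r) = 53/8 (u(y, r) = (7 + 46)/8 = (⅛)*53 = 53/8)
-21987 - u(-94, 183) = -21987 - 1*53/8 = -21987 - 53/8 = -175949/8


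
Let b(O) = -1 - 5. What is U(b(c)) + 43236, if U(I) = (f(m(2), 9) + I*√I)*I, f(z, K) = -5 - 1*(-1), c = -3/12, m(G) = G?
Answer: 43260 + 36*I*√6 ≈ 43260.0 + 88.182*I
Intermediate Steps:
c = -¼ (c = -3*1/12 = -¼ ≈ -0.25000)
f(z, K) = -4 (f(z, K) = -5 + 1 = -4)
b(O) = -6
U(I) = I*(-4 + I^(3/2)) (U(I) = (-4 + I*√I)*I = (-4 + I^(3/2))*I = I*(-4 + I^(3/2)))
U(b(c)) + 43236 = ((-6)^(5/2) - 4*(-6)) + 43236 = (36*I*√6 + 24) + 43236 = (24 + 36*I*√6) + 43236 = 43260 + 36*I*√6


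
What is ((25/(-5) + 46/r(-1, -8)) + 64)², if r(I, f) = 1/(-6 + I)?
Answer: 69169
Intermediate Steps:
((25/(-5) + 46/r(-1, -8)) + 64)² = ((25/(-5) + 46/(1/(-6 - 1))) + 64)² = ((25*(-⅕) + 46/(1/(-7))) + 64)² = ((-5 + 46/(-⅐)) + 64)² = ((-5 + 46*(-7)) + 64)² = ((-5 - 322) + 64)² = (-327 + 64)² = (-263)² = 69169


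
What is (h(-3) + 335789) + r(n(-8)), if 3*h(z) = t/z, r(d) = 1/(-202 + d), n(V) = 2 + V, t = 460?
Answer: 628501319/1872 ≈ 3.3574e+5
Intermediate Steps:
h(z) = 460/(3*z) (h(z) = (460/z)/3 = 460/(3*z))
(h(-3) + 335789) + r(n(-8)) = ((460/3)/(-3) + 335789) + 1/(-202 + (2 - 8)) = ((460/3)*(-⅓) + 335789) + 1/(-202 - 6) = (-460/9 + 335789) + 1/(-208) = 3021641/9 - 1/208 = 628501319/1872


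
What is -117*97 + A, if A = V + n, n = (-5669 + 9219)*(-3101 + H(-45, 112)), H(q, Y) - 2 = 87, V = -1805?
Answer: -10705754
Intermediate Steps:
H(q, Y) = 89 (H(q, Y) = 2 + 87 = 89)
n = -10692600 (n = (-5669 + 9219)*(-3101 + 89) = 3550*(-3012) = -10692600)
A = -10694405 (A = -1805 - 10692600 = -10694405)
-117*97 + A = -117*97 - 10694405 = -11349 - 10694405 = -10705754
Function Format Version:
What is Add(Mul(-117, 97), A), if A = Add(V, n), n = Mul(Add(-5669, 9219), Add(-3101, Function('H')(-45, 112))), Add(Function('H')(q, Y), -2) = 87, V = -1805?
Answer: -10705754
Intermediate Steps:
Function('H')(q, Y) = 89 (Function('H')(q, Y) = Add(2, 87) = 89)
n = -10692600 (n = Mul(Add(-5669, 9219), Add(-3101, 89)) = Mul(3550, -3012) = -10692600)
A = -10694405 (A = Add(-1805, -10692600) = -10694405)
Add(Mul(-117, 97), A) = Add(Mul(-117, 97), -10694405) = Add(-11349, -10694405) = -10705754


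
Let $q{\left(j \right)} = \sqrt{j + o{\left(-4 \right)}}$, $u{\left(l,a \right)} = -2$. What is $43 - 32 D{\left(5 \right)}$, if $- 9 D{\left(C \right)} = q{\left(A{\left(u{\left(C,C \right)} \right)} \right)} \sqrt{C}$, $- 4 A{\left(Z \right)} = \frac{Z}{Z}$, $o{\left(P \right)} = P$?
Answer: $43 + \frac{16 i \sqrt{85}}{9} \approx 43.0 + 16.39 i$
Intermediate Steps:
$A{\left(Z \right)} = - \frac{1}{4}$ ($A{\left(Z \right)} = - \frac{Z \frac{1}{Z}}{4} = \left(- \frac{1}{4}\right) 1 = - \frac{1}{4}$)
$q{\left(j \right)} = \sqrt{-4 + j}$ ($q{\left(j \right)} = \sqrt{j - 4} = \sqrt{-4 + j}$)
$D{\left(C \right)} = - \frac{i \sqrt{17} \sqrt{C}}{18}$ ($D{\left(C \right)} = - \frac{\sqrt{-4 - \frac{1}{4}} \sqrt{C}}{9} = - \frac{\sqrt{- \frac{17}{4}} \sqrt{C}}{9} = - \frac{\frac{i \sqrt{17}}{2} \sqrt{C}}{9} = - \frac{\frac{1}{2} i \sqrt{17} \sqrt{C}}{9} = - \frac{i \sqrt{17} \sqrt{C}}{18}$)
$43 - 32 D{\left(5 \right)} = 43 - 32 \left(- \frac{i \sqrt{17} \sqrt{5}}{18}\right) = 43 - 32 \left(- \frac{i \sqrt{85}}{18}\right) = 43 + \frac{16 i \sqrt{85}}{9}$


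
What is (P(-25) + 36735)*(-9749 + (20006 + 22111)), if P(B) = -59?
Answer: 1187128768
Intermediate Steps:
(P(-25) + 36735)*(-9749 + (20006 + 22111)) = (-59 + 36735)*(-9749 + (20006 + 22111)) = 36676*(-9749 + 42117) = 36676*32368 = 1187128768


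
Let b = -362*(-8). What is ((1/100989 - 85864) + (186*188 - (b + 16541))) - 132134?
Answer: -20446939862/100989 ≈ -2.0247e+5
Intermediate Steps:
b = 2896
((1/100989 - 85864) + (186*188 - (b + 16541))) - 132134 = ((1/100989 - 85864) + (186*188 - (2896 + 16541))) - 132134 = ((1/100989 - 85864) + (34968 - 1*19437)) - 132134 = (-8671319495/100989 + (34968 - 19437)) - 132134 = (-8671319495/100989 + 15531) - 132134 = -7102859336/100989 - 132134 = -20446939862/100989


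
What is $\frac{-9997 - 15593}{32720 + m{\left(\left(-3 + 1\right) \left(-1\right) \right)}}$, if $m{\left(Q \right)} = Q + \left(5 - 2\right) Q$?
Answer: $- \frac{12795}{16364} \approx -0.7819$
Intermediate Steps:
$m{\left(Q \right)} = 4 Q$ ($m{\left(Q \right)} = Q + \left(5 - 2\right) Q = Q + 3 Q = 4 Q$)
$\frac{-9997 - 15593}{32720 + m{\left(\left(-3 + 1\right) \left(-1\right) \right)}} = \frac{-9997 - 15593}{32720 + 4 \left(-3 + 1\right) \left(-1\right)} = - \frac{25590}{32720 + 4 \left(\left(-2\right) \left(-1\right)\right)} = - \frac{25590}{32720 + 4 \cdot 2} = - \frac{25590}{32720 + 8} = - \frac{25590}{32728} = \left(-25590\right) \frac{1}{32728} = - \frac{12795}{16364}$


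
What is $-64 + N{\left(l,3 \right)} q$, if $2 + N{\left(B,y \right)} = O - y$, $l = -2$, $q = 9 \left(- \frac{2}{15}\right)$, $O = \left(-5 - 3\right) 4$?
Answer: $- \frac{98}{5} \approx -19.6$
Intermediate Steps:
$O = -32$ ($O = \left(-8\right) 4 = -32$)
$q = - \frac{6}{5}$ ($q = 9 \left(\left(-2\right) \frac{1}{15}\right) = 9 \left(- \frac{2}{15}\right) = - \frac{6}{5} \approx -1.2$)
$N{\left(B,y \right)} = -34 - y$ ($N{\left(B,y \right)} = -2 - \left(32 + y\right) = -34 - y$)
$-64 + N{\left(l,3 \right)} q = -64 + \left(-34 - 3\right) \left(- \frac{6}{5}\right) = -64 - - \frac{222}{5} = -64 + \frac{222}{5} = - \frac{98}{5}$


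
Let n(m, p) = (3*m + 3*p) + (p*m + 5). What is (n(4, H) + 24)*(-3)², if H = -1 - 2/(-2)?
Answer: 369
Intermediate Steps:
H = 0 (H = -1 - 2*(-½) = -1 + 1 = 0)
n(m, p) = 5 + 3*m + 3*p + m*p (n(m, p) = (3*m + 3*p) + (m*p + 5) = (3*m + 3*p) + (5 + m*p) = 5 + 3*m + 3*p + m*p)
(n(4, H) + 24)*(-3)² = ((5 + 3*4 + 3*0 + 4*0) + 24)*(-3)² = ((5 + 12 + 0 + 0) + 24)*9 = (17 + 24)*9 = 41*9 = 369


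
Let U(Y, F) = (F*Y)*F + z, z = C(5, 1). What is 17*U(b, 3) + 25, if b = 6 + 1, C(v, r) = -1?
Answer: 1079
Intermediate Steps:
b = 7
z = -1
U(Y, F) = -1 + Y*F**2 (U(Y, F) = (F*Y)*F - 1 = Y*F**2 - 1 = -1 + Y*F**2)
17*U(b, 3) + 25 = 17*(-1 + 7*3**2) + 25 = 17*(-1 + 7*9) + 25 = 17*(-1 + 63) + 25 = 17*62 + 25 = 1054 + 25 = 1079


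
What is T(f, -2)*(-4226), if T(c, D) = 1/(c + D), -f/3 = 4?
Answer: 2113/7 ≈ 301.86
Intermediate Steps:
f = -12 (f = -3*4 = -12)
T(c, D) = 1/(D + c)
T(f, -2)*(-4226) = -4226/(-2 - 12) = -4226/(-14) = -1/14*(-4226) = 2113/7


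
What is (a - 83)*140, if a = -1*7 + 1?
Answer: -12460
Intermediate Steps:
a = -6 (a = -7 + 1 = -6)
(a - 83)*140 = (-6 - 83)*140 = -89*140 = -12460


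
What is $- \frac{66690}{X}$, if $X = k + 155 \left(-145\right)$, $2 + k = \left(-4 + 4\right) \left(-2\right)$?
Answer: $\frac{270}{91} \approx 2.967$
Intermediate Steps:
$k = -2$ ($k = -2 + \left(-4 + 4\right) \left(-2\right) = -2 + 0 \left(-2\right) = -2 + 0 = -2$)
$X = -22477$ ($X = -2 + 155 \left(-145\right) = -2 - 22475 = -22477$)
$- \frac{66690}{X} = - \frac{66690}{-22477} = \left(-66690\right) \left(- \frac{1}{22477}\right) = \frac{270}{91}$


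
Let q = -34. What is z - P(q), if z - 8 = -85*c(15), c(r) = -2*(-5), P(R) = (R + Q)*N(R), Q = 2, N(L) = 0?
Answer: -842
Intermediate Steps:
P(R) = 0 (P(R) = (R + 2)*0 = (2 + R)*0 = 0)
c(r) = 10
z = -842 (z = 8 - 85*10 = 8 - 850 = -842)
z - P(q) = -842 - 1*0 = -842 + 0 = -842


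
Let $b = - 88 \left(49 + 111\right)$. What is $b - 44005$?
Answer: $-58085$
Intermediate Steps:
$b = -14080$ ($b = \left(-88\right) 160 = -14080$)
$b - 44005 = -14080 - 44005 = -58085$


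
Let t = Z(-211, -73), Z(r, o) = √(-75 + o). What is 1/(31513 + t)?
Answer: 31513/993069317 - 2*I*√37/993069317 ≈ 3.1733e-5 - 1.225e-8*I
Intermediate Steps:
t = 2*I*√37 (t = √(-75 - 73) = √(-148) = 2*I*√37 ≈ 12.166*I)
1/(31513 + t) = 1/(31513 + 2*I*√37)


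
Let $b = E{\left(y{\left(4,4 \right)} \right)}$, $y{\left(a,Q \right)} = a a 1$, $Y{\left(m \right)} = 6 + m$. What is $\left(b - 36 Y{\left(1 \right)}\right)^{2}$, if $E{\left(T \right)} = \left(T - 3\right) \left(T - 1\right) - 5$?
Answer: $3844$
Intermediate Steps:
$y{\left(a,Q \right)} = a^{2}$ ($y{\left(a,Q \right)} = a^{2} \cdot 1 = a^{2}$)
$E{\left(T \right)} = -5 + \left(-1 + T\right) \left(-3 + T\right)$ ($E{\left(T \right)} = \left(-3 + T\right) \left(-1 + T\right) - 5 = \left(-1 + T\right) \left(-3 + T\right) - 5 = -5 + \left(-1 + T\right) \left(-3 + T\right)$)
$b = 190$ ($b = -2 + \left(4^{2}\right)^{2} - 4 \cdot 4^{2} = -2 + 16^{2} - 64 = -2 + 256 - 64 = 190$)
$\left(b - 36 Y{\left(1 \right)}\right)^{2} = \left(190 - 36 \left(6 + 1\right)\right)^{2} = \left(190 - 252\right)^{2} = \left(-62\right)^{2} = 3844$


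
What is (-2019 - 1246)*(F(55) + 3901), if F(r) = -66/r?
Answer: -12732847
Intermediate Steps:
(-2019 - 1246)*(F(55) + 3901) = (-2019 - 1246)*(-66/55 + 3901) = -3265*(-66*1/55 + 3901) = -3265*(-6/5 + 3901) = -3265*19499/5 = -12732847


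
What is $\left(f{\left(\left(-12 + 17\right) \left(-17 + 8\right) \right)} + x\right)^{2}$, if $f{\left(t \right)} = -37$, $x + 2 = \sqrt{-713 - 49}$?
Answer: $\left(39 - i \sqrt{762}\right)^{2} \approx 759.0 - 2153.1 i$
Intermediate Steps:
$x = -2 + i \sqrt{762}$ ($x = -2 + \sqrt{-713 - 49} = -2 + \sqrt{-762} = -2 + i \sqrt{762} \approx -2.0 + 27.604 i$)
$\left(f{\left(\left(-12 + 17\right) \left(-17 + 8\right) \right)} + x\right)^{2} = \left(-37 - \left(2 - i \sqrt{762}\right)\right)^{2} = \left(-39 + i \sqrt{762}\right)^{2}$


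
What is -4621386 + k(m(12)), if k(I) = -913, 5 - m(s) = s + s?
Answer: -4622299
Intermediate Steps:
m(s) = 5 - 2*s (m(s) = 5 - (s + s) = 5 - 2*s)
-4621386 + k(m(12)) = -4621386 - 913 = -4622299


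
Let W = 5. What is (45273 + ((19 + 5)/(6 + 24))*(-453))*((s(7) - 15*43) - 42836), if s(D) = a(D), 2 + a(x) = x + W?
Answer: -9761543463/5 ≈ -1.9523e+9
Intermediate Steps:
a(x) = 3 + x (a(x) = -2 + (x + 5) = -2 + (5 + x) = 3 + x)
s(D) = 3 + D
(45273 + ((19 + 5)/(6 + 24))*(-453))*((s(7) - 15*43) - 42836) = (45273 + ((19 + 5)/(6 + 24))*(-453))*(((3 + 7) - 15*43) - 42836) = (45273 + (24/30)*(-453))*((10 - 645) - 42836) = (45273 + (24*(1/30))*(-453))*(-635 - 42836) = (45273 + (⅘)*(-453))*(-43471) = (45273 - 1812/5)*(-43471) = (224553/5)*(-43471) = -9761543463/5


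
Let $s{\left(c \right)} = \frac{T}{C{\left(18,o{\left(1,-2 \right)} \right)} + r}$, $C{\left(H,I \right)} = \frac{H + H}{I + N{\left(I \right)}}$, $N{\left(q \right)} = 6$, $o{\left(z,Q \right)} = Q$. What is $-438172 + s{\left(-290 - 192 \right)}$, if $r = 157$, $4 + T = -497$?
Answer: $- \frac{72737053}{166} \approx -4.3818 \cdot 10^{5}$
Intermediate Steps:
$T = -501$ ($T = -4 - 497 = -501$)
$C{\left(H,I \right)} = \frac{2 H}{6 + I}$ ($C{\left(H,I \right)} = \frac{H + H}{I + 6} = \frac{2 H}{6 + I}$)
$s{\left(c \right)} = - \frac{501}{166}$ ($s{\left(c \right)} = - \frac{501}{2 \cdot 18 \frac{1}{6 - 2} + 157} = - \frac{501}{2 \cdot 18 \cdot \frac{1}{4} + 157} = - \frac{501}{9 + 157} = - \frac{501}{166}$)
$-438172 + s{\left(-290 - 192 \right)} = -438172 - \frac{501}{166} = - \frac{72737053}{166}$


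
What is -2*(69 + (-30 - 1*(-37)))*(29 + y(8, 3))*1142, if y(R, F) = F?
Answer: -5554688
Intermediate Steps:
-2*(69 + (-30 - 1*(-37)))*(29 + y(8, 3))*1142 = -2*(69 + (-30 - 1*(-37)))*(29 + 3)*1142 = -2*(69 + (-30 + 37))*32*1142 = -2*(69 + 7)*32*1142 = -2*76*32*1142 = -4864*1142 = -2*2777344 = -5554688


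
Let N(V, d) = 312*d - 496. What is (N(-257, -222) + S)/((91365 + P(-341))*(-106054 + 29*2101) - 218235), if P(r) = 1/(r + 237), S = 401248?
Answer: -34474752/428798596315 ≈ -8.0399e-5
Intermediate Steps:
P(r) = 1/(237 + r)
N(V, d) = -496 + 312*d
(N(-257, -222) + S)/((91365 + P(-341))*(-106054 + 29*2101) - 218235) = ((-496 + 312*(-222)) + 401248)/((91365 + 1/(237 - 341))*(-106054 + 29*2101) - 218235) = ((-496 - 69264) + 401248)/((91365 + 1/(-104))*(-106054 + 60929) - 218235) = (-69760 + 401248)/((91365 - 1/104)*(-45125) - 218235) = 331488/((9501959/104)*(-45125) - 218235) = 331488/(-428775899875/104 - 218235) = 331488/(-428798596315/104) = 331488*(-104/428798596315) = -34474752/428798596315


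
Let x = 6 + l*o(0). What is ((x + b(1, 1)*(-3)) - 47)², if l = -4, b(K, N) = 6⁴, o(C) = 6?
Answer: 15626209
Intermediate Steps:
b(K, N) = 1296
x = -18 (x = 6 - 4*6 = 6 - 24 = -18)
((x + b(1, 1)*(-3)) - 47)² = ((-18 + 1296*(-3)) - 47)² = ((-18 - 3888) - 47)² = (-3906 - 47)² = (-3953)² = 15626209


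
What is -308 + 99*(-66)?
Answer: -6842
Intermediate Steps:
-308 + 99*(-66) = -308 - 6534 = -6842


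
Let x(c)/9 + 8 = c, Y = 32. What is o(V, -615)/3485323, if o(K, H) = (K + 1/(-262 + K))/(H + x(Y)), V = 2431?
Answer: -5272840/3016306569213 ≈ -1.7481e-6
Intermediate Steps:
x(c) = -72 + 9*c
o(K, H) = (K + 1/(-262 + K))/(216 + H) (o(K, H) = (K + 1/(-262 + K))/(H + (-72 + 9*32)) = (K + 1/(-262 + K))/(H + (-72 + 288)) = (K + 1/(-262 + K))/(H + 216) = (K + 1/(-262 + K))/(216 + H))
o(V, -615)/3485323 = ((1 + 2431**2 - 262*2431)/(-56592 - 262*(-615) + 216*2431 - 615*2431))/3485323 = ((1 + 5909761 - 636922)/(-56592 + 161130 + 525096 - 1495065))*(1/3485323) = (5272840/(-865431))*(1/3485323) = -1/865431*5272840*(1/3485323) = -5272840/865431*1/3485323 = -5272840/3016306569213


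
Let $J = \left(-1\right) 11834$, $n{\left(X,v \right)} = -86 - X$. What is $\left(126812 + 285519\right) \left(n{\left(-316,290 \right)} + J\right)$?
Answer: $-4784688924$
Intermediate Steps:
$J = -11834$
$\left(126812 + 285519\right) \left(n{\left(-316,290 \right)} + J\right) = \left(126812 + 285519\right) \left(\left(-86 - -316\right) - 11834\right) = 412331 \left(\left(-86 + 316\right) - 11834\right) = 412331 \left(230 - 11834\right) = 412331 \left(-11604\right) = -4784688924$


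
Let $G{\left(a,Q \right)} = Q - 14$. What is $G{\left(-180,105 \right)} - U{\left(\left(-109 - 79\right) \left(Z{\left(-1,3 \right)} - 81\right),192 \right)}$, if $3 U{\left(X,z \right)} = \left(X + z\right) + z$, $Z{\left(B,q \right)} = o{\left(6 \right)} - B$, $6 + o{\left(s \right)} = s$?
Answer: $- \frac{15151}{3} \approx -5050.3$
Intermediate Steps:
$o{\left(s \right)} = -6 + s$
$Z{\left(B,q \right)} = - B$ ($Z{\left(B,q \right)} = \left(-6 + 6\right) - B = 0 - B = - B$)
$G{\left(a,Q \right)} = -14 + Q$ ($G{\left(a,Q \right)} = Q - 14 = -14 + Q$)
$U{\left(X,z \right)} = \frac{X}{3} + \frac{2 z}{3}$ ($U{\left(X,z \right)} = \frac{\left(X + z\right) + z}{3} = \frac{X + 2 z}{3} = \frac{X}{3} + \frac{2 z}{3}$)
$G{\left(-180,105 \right)} - U{\left(\left(-109 - 79\right) \left(Z{\left(-1,3 \right)} - 81\right),192 \right)} = \left(-14 + 105\right) - \left(\frac{\left(-109 - 79\right) \left(\left(-1\right) \left(-1\right) - 81\right)}{3} + \frac{2}{3} \cdot 192\right) = 91 - \left(\frac{\left(-188\right) \left(1 - 81\right)}{3} + 128\right) = 91 - \left(\frac{\left(-188\right) \left(-80\right)}{3} + 128\right) = 91 - \left(\frac{1}{3} \cdot 15040 + 128\right) = 91 - \left(\frac{15040}{3} + 128\right) = 91 - \frac{15424}{3} = - \frac{15151}{3}$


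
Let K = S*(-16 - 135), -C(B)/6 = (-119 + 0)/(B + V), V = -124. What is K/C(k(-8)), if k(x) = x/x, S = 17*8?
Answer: 24764/7 ≈ 3537.7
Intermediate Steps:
S = 136
k(x) = 1
C(B) = 714/(-124 + B) (C(B) = -6*(-119 + 0)/(B - 124) = -(-714)/(-124 + B) = 714/(-124 + B))
K = -20536 (K = 136*(-16 - 135) = 136*(-151) = -20536)
K/C(k(-8)) = -20536/(714/(-124 + 1)) = -20536/(714/(-123)) = -20536/(714*(-1/123)) = -20536/(-238/41) = -20536*(-41/238) = 24764/7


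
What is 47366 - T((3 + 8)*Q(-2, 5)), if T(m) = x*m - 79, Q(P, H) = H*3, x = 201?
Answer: 14280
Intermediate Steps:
Q(P, H) = 3*H
T(m) = -79 + 201*m (T(m) = 201*m - 79 = -79 + 201*m)
47366 - T((3 + 8)*Q(-2, 5)) = 47366 - (-79 + 201*((3 + 8)*(3*5))) = 47366 - (-79 + 201*(11*15)) = 47366 - (-79 + 201*165) = 47366 - (-79 + 33165) = 47366 - 1*33086 = 47366 - 33086 = 14280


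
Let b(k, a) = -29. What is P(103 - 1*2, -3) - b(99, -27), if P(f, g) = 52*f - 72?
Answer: 5209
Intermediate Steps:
P(f, g) = -72 + 52*f
P(103 - 1*2, -3) - b(99, -27) = (-72 + 52*(103 - 1*2)) - 1*(-29) = (-72 + 52*(103 - 2)) + 29 = (-72 + 52*101) + 29 = (-72 + 5252) + 29 = 5180 + 29 = 5209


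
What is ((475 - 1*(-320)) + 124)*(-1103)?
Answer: -1013657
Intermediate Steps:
((475 - 1*(-320)) + 124)*(-1103) = ((475 + 320) + 124)*(-1103) = (795 + 124)*(-1103) = 919*(-1103) = -1013657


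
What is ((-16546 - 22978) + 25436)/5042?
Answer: -7044/2521 ≈ -2.7941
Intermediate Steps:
((-16546 - 22978) + 25436)/5042 = (-39524 + 25436)*(1/5042) = -14088*1/5042 = -7044/2521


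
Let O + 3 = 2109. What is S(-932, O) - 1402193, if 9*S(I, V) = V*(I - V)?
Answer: -2113085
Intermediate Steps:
O = 2106 (O = -3 + 2109 = 2106)
S(I, V) = V*(I - V)/9 (S(I, V) = (V*(I - V))/9 = V*(I - V)/9)
S(-932, O) - 1402193 = (⅑)*2106*(-932 - 1*2106) - 1402193 = (⅑)*2106*(-932 - 2106) - 1402193 = (⅑)*2106*(-3038) - 1402193 = -710892 - 1402193 = -2113085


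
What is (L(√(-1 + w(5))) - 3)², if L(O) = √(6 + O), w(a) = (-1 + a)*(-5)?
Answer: (3 - √(6 + I*√21))² ≈ -0.6172 - 0.69919*I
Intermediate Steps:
w(a) = 5 - 5*a
(L(√(-1 + w(5))) - 3)² = (√(6 + √(-1 + (5 - 5*5))) - 3)² = (√(6 + √(-1 + (5 - 25))) - 3)² = (√(6 + √(-1 - 20)) - 3)² = (√(6 + √(-21)) - 3)² = (√(6 + I*√21) - 3)² = (-3 + √(6 + I*√21))²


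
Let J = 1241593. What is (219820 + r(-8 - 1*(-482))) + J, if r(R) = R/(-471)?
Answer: 229441683/157 ≈ 1.4614e+6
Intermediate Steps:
r(R) = -R/471 (r(R) = R*(-1/471) = -R/471)
(219820 + r(-8 - 1*(-482))) + J = (219820 - (-8 - 1*(-482))/471) + 1241593 = (219820 - (-8 + 482)/471) + 1241593 = (219820 - 1/471*474) + 1241593 = (219820 - 158/157) + 1241593 = 34511582/157 + 1241593 = 229441683/157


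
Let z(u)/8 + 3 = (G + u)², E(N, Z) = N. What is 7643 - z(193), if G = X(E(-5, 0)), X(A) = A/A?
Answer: -293421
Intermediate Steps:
X(A) = 1
G = 1
z(u) = -24 + 8*(1 + u)²
7643 - z(193) = 7643 - (-24 + 8*(1 + 193)²) = 7643 - (-24 + 8*194²) = 7643 - (-24 + 8*37636) = 7643 - (-24 + 301088) = 7643 - 1*301064 = 7643 - 301064 = -293421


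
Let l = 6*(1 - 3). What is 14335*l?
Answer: -172020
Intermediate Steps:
l = -12 (l = 6*(-2) = -12)
14335*l = 14335*(-12) = -172020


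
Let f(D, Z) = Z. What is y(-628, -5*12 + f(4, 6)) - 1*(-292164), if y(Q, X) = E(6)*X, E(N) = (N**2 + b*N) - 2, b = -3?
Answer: 291300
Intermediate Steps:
E(N) = -2 + N**2 - 3*N (E(N) = (N**2 - 3*N) - 2 = -2 + N**2 - 3*N)
y(Q, X) = 16*X (y(Q, X) = (-2 + 6**2 - 3*6)*X = (-2 + 36 - 18)*X = 16*X)
y(-628, -5*12 + f(4, 6)) - 1*(-292164) = 16*(-5*12 + 6) - 1*(-292164) = 16*(-60 + 6) + 292164 = 16*(-54) + 292164 = -864 + 292164 = 291300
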